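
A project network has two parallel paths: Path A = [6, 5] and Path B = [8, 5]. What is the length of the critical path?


Path A: 6 + 5 = 11
Path B: 8 + 5 = 13
Critical path = longest = max(11, 13)
= 13 (Path B)


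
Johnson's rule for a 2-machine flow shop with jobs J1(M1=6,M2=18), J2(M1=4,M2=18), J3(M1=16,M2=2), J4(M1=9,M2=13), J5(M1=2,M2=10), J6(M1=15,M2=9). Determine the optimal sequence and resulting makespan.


Johnson's rule:
Group 1 (M1≤M2, sort by M1): ['J5', 'J2', 'J1', 'J4']
Group 2 (M1>M2, sort desc M2): ['J6', 'J3']
Sequence: J5 → J2 → J1 → J4 → J6 → J3
Makespan calculation:
  J5: M1 done=2, M2 done=12
  J2: M1 done=6, M2 done=30
  J1: M1 done=12, M2 done=48
  J4: M1 done=21, M2 done=61
  J6: M1 done=36, M2 done=70
  J3: M1 done=52, M2 done=72
= Sequence: J5 → J2 → J1 → J4 → J6 → J3, Makespan: 72


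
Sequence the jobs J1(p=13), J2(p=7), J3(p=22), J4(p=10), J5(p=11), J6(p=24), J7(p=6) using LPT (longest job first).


LPT: sort by longest processing time first
  J6: p=24
  J3: p=22
  J1: p=13
  J5: p=11
  J4: p=10
  J2: p=7
  J7: p=6
Order: J6 → J3 → J1 → J5 → J4 → J2 → J7


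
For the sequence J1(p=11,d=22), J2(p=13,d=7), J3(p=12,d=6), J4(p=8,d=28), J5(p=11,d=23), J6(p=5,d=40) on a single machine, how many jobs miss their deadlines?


Completion vs due date:
  J1: C=11, d=22 → on time
  J2: C=24, d=7 → TARDY
  J3: C=36, d=6 → TARDY
  J4: C=44, d=28 → TARDY
  J5: C=55, d=23 → TARDY
  J6: C=60, d=40 → TARDY
Tardy jobs: J2, J3, J4, J5, J6
Count = 5


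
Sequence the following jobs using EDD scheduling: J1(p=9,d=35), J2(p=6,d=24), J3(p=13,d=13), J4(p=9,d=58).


EDD: sort by earliest due date
  J3: d=13, p=13
  J2: d=24, p=6
  J1: d=35, p=9
  J4: d=58, p=9
Order: J3 → J2 → J1 → J4


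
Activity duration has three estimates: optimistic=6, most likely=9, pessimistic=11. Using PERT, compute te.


te = (o + 4m + p) / 6
= (6 + 4×9 + 11) / 6
= (6 + 36 + 11) / 6
= 53 / 6
= 8.83


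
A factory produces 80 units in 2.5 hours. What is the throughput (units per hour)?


Throughput = units / time
= 80 / 2.5
= 32.0 units/hour


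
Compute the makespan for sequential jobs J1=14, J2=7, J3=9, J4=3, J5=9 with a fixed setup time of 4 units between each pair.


Makespan = Σ processing + (n-1) × setup
= (14 + 7 + 9 + 3 + 9) + (5-1)×4
= 42 + 16
= 58 time units


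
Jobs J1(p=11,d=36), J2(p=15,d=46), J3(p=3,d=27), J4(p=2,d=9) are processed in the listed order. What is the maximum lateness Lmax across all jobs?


Lateness per job (L = C - d):
  J1: C=11, d=36, L=-25
  J2: C=26, d=46, L=-20
  J3: C=29, d=27, L=2
  J4: C=31, d=9, L=22
Lmax = max(-25, -20, 2, 22)
= 22


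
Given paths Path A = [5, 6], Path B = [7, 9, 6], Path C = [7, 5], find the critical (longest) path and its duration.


Path A: 5 + 6 = 11
Path B: 7 + 9 + 6 = 22
Path C: 7 + 5 = 12
Critical path = longest = max(11, 22, 12)
= 22 (Path B)


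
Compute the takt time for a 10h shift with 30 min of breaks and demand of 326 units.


Available = 10×60 - 30 = 570 min
Takt time = 570 / 326
= 1.75 min/unit


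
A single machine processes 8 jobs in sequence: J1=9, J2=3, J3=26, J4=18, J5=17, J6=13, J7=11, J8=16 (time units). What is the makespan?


Sequential makespan: sum all processing times
= 9 + 3 + 26 + 18 + 17 + 13 + 11 + 16
= 113 time units


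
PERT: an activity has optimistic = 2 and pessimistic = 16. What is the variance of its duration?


σ² = ((p - o) / 6)² = (p - o)² / 36
= (16 - 2)² / 36
= 14² / 36
= 196 / 36
= 5.4444


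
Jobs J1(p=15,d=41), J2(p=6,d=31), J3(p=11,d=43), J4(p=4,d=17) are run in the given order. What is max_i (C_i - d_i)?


Lateness per job (L = C - d):
  J1: C=15, d=41, L=-26
  J2: C=21, d=31, L=-10
  J3: C=32, d=43, L=-11
  J4: C=36, d=17, L=19
Lmax = max(-26, -10, -11, 19)
= 19


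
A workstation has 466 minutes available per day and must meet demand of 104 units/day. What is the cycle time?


Cycle time = available time / demand
= 466 / 104
= 4.48 min/unit


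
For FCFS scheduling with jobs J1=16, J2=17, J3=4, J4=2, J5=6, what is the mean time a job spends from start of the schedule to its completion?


Completion times:
  J1: completes at 16
  J2: completes at 33
  J3: completes at 37
  J4: completes at 39
  J5: completes at 45
Sum = 170
Average = 170/5
= 34.00


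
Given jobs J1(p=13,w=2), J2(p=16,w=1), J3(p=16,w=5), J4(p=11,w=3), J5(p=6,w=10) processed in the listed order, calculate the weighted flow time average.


Completion times:
  J1: C=13, w×C=2×13=26
  J2: C=29, w×C=1×29=29
  J3: C=45, w×C=5×45=225
  J4: C=56, w×C=3×56=168
  J5: C=62, w×C=10×62=620
Sum w×C = 1068
Sum w = 21
Weighted avg = 1068/21
= 50.86


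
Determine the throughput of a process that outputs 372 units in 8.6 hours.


Throughput = units / time
= 372 / 8.6
= 43.3 units/hour


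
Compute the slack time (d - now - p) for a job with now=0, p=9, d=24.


Slack = due - current_time - processing
= 24 - 0 - 9
= 15


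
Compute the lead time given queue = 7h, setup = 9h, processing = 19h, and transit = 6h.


Lead time = queue + setup + processing + transit
= 7 + 9 + 19 + 6
= 41 hours


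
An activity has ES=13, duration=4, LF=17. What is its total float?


EF = ES + duration = 13 + 4 = 17
LS = LF - duration = 17 - 4 = 13
Total Float = LF - EF = 17 - 17
(or LS - ES = 13 - 13)
= 0


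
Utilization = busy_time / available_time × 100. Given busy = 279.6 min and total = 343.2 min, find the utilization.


Utilization = busy / total × 100
= 279.6 / 343.2 × 100
= 81.5%


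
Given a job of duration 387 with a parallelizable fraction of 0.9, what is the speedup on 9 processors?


Amdahl's law: T_p = T × ((1-p) + p/N)
= 387 × ((1-0.9) + 0.9/9)
= 387 × (0.10 + 0.1000)
= 387 × 0.2000
= 77.40
Speedup = 387/77.40
= 5.00×


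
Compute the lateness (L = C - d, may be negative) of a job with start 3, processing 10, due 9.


Completion = 3 + 10 = 13
Lateness = C - d = 13 - 9
= 4


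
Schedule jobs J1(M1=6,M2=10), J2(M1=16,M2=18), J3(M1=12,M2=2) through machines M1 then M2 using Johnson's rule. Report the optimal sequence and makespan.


Johnson's rule:
Group 1 (M1≤M2, sort by M1): ['J1', 'J2']
Group 2 (M1>M2, sort desc M2): ['J3']
Sequence: J1 → J2 → J3
Makespan calculation:
  J1: M1 done=6, M2 done=16
  J2: M1 done=22, M2 done=40
  J3: M1 done=34, M2 done=42
= Sequence: J1 → J2 → J3, Makespan: 42


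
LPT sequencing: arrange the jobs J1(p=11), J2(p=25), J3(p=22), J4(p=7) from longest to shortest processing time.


LPT: sort by longest processing time first
  J2: p=25
  J3: p=22
  J1: p=11
  J4: p=7
Order: J2 → J3 → J1 → J4


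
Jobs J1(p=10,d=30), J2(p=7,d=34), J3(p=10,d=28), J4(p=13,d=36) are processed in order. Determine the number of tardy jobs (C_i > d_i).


Completion vs due date:
  J1: C=10, d=30 → on time
  J2: C=17, d=34 → on time
  J3: C=27, d=28 → on time
  J4: C=40, d=36 → TARDY
Tardy jobs: J4
Count = 1


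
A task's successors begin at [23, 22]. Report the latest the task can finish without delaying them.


LF = min of all successor start times
Successors start at: [23, 22]
LF = min(23, 22)
= 22


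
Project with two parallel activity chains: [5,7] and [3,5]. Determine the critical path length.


Path A: 5 + 7 = 12
Path B: 3 + 5 = 8
Critical path = longest = max(12, 8)
= 12 (Path A)


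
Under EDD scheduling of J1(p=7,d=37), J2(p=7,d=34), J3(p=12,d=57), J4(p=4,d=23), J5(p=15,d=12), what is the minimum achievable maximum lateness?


EDD order: J5 → J4 → J2 → J1 → J3
Completion and lateness:
  J5: C=15, d=12, L=15-12=3
  J4: C=19, d=23, L=19-23=-4
  J2: C=26, d=34, L=26-34=-8
  J1: C=33, d=37, L=33-37=-4
  J3: C=45, d=57, L=45-57=-12
Lmax = max(3, -4, -8, -4, -12)
= 3


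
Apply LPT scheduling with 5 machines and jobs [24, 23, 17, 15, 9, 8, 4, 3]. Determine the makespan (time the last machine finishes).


Jobs (LPT sorted): [24, 23, 17, 15, 9, 8, 4, 3]
Machines: 5
  J=24 → Machine 1 (load: 0+24=24)
  J=23 → Machine 2 (load: 0+23=23)
  J=17 → Machine 3 (load: 0+17=17)
  J=15 → Machine 4 (load: 0+15=15)
  J=9 → Machine 5 (load: 0+9=9)
  J=8 → Machine 5 (load: 9+8=17)
  J=4 → Machine 4 (load: 15+4=19)
  J=3 → Machine 3 (load: 17+3=20)
Machine loads: [24, 23, 20, 19, 17]
Makespan = max = 24 time units


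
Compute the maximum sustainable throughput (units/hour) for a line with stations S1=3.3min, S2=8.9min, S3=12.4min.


Bottleneck = longest station time
Station times: [3.3, 8.9, 12.4]
Max = 12.4 min
Rate = 60 / 12.4
= 4.84 units/hour (bottleneck: 12.4min)


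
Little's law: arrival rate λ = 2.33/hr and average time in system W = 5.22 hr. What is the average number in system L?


Little's law: L = λ × W
= 2.33 × 5.22
= 12.16


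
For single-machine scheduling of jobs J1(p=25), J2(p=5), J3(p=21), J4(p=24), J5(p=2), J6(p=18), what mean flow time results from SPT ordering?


SPT order: J5 → J2 → J6 → J3 → J4 → J1
Completion times:
  J5: C=2
  J2: C=7
  J6: C=25
  J3: C=46
  J4: C=70
  J1: C=95
Sum = 245, n = 6
Mean flow = 245/6
= 40.83


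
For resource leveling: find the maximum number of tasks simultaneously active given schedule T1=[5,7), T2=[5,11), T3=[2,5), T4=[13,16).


Check each time point for overlaps:
  t=5: 2 tasks active (T1, T2)
Max concurrent = 2


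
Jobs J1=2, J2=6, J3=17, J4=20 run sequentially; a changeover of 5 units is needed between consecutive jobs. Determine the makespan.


Makespan = Σ processing + (n-1) × setup
= (2 + 6 + 17 + 20) + (4-1)×5
= 45 + 15
= 60 time units


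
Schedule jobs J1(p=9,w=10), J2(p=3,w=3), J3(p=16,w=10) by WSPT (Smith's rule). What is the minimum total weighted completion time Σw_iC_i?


WSPT order (by p/w): J1 → J2 → J3
  J1: C=9, w·C=10×9=90
  J2: C=12, w·C=3×12=36
  J3: C=28, w·C=10×28=280
Σ w·C = 406
= 406


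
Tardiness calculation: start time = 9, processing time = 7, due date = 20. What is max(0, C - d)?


Completion = start + processing = 9 + 7 = 16
Tardiness = max(0, C - d) = max(0, 16 - 20)
= max(0, -4)
= 0


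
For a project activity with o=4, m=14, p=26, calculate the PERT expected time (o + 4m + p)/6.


te = (o + 4m + p) / 6
= (4 + 4×14 + 26) / 6
= (4 + 56 + 26) / 6
= 86 / 6
= 14.33


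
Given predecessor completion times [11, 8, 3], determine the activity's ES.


ES = max of all predecessor completion times
Predecessors: [11, 8, 3]
ES = max(11, 8, 3)
= 11


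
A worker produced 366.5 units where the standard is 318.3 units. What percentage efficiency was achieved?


Efficiency = (actual / standard) × 100
= (366.5 / 318.3) × 100
= 115.1%


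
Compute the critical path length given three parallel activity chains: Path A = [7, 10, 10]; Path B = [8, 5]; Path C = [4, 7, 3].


Path A: 7 + 10 + 10 = 27
Path B: 8 + 5 = 13
Path C: 4 + 7 + 3 = 14
Critical path = longest = max(27, 13, 14)
= 27 (Path A)


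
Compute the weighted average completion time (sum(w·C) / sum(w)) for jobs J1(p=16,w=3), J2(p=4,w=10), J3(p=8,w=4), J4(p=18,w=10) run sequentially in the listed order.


Completion times:
  J1: C=16, w×C=3×16=48
  J2: C=20, w×C=10×20=200
  J3: C=28, w×C=4×28=112
  J4: C=46, w×C=10×46=460
Sum w×C = 820
Sum w = 27
Weighted avg = 820/27
= 30.37


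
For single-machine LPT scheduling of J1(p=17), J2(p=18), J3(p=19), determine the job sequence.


LPT: sort by longest processing time first
  J3: p=19
  J2: p=18
  J1: p=17
Order: J3 → J2 → J1


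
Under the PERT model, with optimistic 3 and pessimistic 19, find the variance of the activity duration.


σ² = ((p - o) / 6)² = (p - o)² / 36
= (19 - 3)² / 36
= 16² / 36
= 256 / 36
= 7.1111


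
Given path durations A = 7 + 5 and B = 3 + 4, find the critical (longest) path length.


Path A: 7 + 5 = 12
Path B: 3 + 4 = 7
Critical path = longest = max(12, 7)
= 12 (Path A)


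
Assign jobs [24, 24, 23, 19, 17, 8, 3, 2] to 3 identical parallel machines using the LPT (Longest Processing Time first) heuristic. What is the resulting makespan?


Jobs (LPT sorted): [24, 24, 23, 19, 17, 8, 3, 2]
Machines: 3
  J=24 → Machine 1 (load: 0+24=24)
  J=24 → Machine 2 (load: 0+24=24)
  J=23 → Machine 3 (load: 0+23=23)
  J=19 → Machine 3 (load: 23+19=42)
  J=17 → Machine 1 (load: 24+17=41)
  J=8 → Machine 2 (load: 24+8=32)
  J=3 → Machine 2 (load: 32+3=35)
  J=2 → Machine 2 (load: 35+2=37)
Machine loads: [41, 37, 42]
Makespan = max = 42 time units


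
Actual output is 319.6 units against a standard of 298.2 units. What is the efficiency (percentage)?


Efficiency = (actual / standard) × 100
= (319.6 / 298.2) × 100
= 107.2%


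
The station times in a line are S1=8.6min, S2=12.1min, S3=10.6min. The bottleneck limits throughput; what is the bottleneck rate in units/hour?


Bottleneck = longest station time
Station times: [8.6, 12.1, 10.6]
Max = 12.1 min
Rate = 60 / 12.1
= 4.96 units/hour (bottleneck: 12.1min)


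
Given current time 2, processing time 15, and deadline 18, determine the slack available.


Slack = due - current_time - processing
= 18 - 2 - 15
= 1


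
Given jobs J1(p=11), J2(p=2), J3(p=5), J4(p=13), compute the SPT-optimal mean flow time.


SPT order: J2 → J3 → J1 → J4
Completion times:
  J2: C=2
  J3: C=7
  J1: C=18
  J4: C=31
Sum = 58, n = 4
Mean flow = 58/4
= 14.50


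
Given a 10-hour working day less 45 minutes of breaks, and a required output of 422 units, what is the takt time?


Available = 10×60 - 45 = 555 min
Takt time = 555 / 422
= 1.32 min/unit


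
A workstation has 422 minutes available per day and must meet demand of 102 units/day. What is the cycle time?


Cycle time = available time / demand
= 422 / 102
= 4.14 min/unit


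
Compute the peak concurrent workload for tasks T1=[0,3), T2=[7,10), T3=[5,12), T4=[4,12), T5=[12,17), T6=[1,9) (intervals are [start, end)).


Check each time point for overlaps:
  t=7: 4 tasks active (T2, T3, T4, T6)
Max concurrent = 4


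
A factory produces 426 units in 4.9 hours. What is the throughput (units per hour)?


Throughput = units / time
= 426 / 4.9
= 86.9 units/hour


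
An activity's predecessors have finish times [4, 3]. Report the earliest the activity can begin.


ES = max of all predecessor completion times
Predecessors: [4, 3]
ES = max(4, 3)
= 4


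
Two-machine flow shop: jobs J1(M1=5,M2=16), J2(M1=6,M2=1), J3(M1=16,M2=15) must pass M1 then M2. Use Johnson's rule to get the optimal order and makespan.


Johnson's rule:
Group 1 (M1≤M2, sort by M1): ['J1']
Group 2 (M1>M2, sort desc M2): ['J3', 'J2']
Sequence: J1 → J3 → J2
Makespan calculation:
  J1: M1 done=5, M2 done=21
  J3: M1 done=21, M2 done=36
  J2: M1 done=27, M2 done=37
= Sequence: J1 → J3 → J2, Makespan: 37


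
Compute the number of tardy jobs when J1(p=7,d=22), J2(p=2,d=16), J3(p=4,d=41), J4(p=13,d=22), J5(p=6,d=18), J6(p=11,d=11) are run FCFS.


Completion vs due date:
  J1: C=7, d=22 → on time
  J2: C=9, d=16 → on time
  J3: C=13, d=41 → on time
  J4: C=26, d=22 → TARDY
  J5: C=32, d=18 → TARDY
  J6: C=43, d=11 → TARDY
Tardy jobs: J4, J5, J6
Count = 3


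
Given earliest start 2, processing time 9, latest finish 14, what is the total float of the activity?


EF = ES + duration = 2 + 9 = 11
LS = LF - duration = 14 - 9 = 5
Total Float = LF - EF = 14 - 11
(or LS - ES = 5 - 2)
= 3


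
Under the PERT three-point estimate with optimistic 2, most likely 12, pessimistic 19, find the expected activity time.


te = (o + 4m + p) / 6
= (2 + 4×12 + 19) / 6
= (2 + 48 + 19) / 6
= 69 / 6
= 11.50


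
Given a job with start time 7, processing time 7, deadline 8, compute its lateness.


Completion = 7 + 7 = 14
Lateness = C - d = 14 - 8
= 6


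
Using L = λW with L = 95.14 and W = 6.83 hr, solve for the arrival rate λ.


Little's law: L = λW → λ = L / W
= 95.14 / 6.83
= 13.93 per hour


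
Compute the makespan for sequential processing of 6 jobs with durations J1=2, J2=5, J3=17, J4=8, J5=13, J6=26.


Sequential makespan: sum all processing times
= 2 + 5 + 17 + 8 + 13 + 26
= 71 time units


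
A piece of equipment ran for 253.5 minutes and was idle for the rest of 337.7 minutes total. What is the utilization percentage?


Utilization = busy / total × 100
= 253.5 / 337.7 × 100
= 75.1%


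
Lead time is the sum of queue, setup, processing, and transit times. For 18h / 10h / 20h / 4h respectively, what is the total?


Lead time = queue + setup + processing + transit
= 18 + 10 + 20 + 4
= 52 hours


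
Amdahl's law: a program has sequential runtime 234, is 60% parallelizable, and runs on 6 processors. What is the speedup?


Amdahl's law: T_p = T × ((1-p) + p/N)
= 234 × ((1-0.6) + 0.6/6)
= 234 × (0.40 + 0.1000)
= 234 × 0.5000
= 117.00
Speedup = 234/117.00
= 2.00×


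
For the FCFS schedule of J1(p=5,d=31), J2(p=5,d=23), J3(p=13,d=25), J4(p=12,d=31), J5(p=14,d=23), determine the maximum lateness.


Lateness per job (L = C - d):
  J1: C=5, d=31, L=-26
  J2: C=10, d=23, L=-13
  J3: C=23, d=25, L=-2
  J4: C=35, d=31, L=4
  J5: C=49, d=23, L=26
Lmax = max(-26, -13, -2, 4, 26)
= 26


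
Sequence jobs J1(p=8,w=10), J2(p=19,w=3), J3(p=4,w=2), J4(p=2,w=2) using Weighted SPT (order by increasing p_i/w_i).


WSPT (Smith's rule): sort by p/w ascending
  J1: p/w = 8/10 = 0.800
  J4: p/w = 2/2 = 1.000
  J3: p/w = 4/2 = 2.000
  J2: p/w = 19/3 = 6.333
Order: J1 → J4 → J3 → J2


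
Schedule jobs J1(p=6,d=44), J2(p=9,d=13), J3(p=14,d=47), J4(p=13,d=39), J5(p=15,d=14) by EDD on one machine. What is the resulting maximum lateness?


EDD order: J2 → J5 → J4 → J1 → J3
Completion and lateness:
  J2: C=9, d=13, L=9-13=-4
  J5: C=24, d=14, L=24-14=10
  J4: C=37, d=39, L=37-39=-2
  J1: C=43, d=44, L=43-44=-1
  J3: C=57, d=47, L=57-47=10
Lmax = max(-4, 10, -2, -1, 10)
= 10


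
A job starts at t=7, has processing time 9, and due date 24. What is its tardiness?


Completion = start + processing = 7 + 9 = 16
Tardiness = max(0, C - d) = max(0, 16 - 24)
= max(0, -8)
= 0


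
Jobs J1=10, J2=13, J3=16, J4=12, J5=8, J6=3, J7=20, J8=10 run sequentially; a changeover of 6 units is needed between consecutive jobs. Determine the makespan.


Makespan = Σ processing + (n-1) × setup
= (10 + 13 + 16 + 12 + 8 + 3 + 20 + 10) + (8-1)×6
= 92 + 42
= 134 time units


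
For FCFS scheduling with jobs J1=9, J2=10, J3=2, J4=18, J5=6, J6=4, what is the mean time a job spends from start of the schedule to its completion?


Completion times:
  J1: completes at 9
  J2: completes at 19
  J3: completes at 21
  J4: completes at 39
  J5: completes at 45
  J6: completes at 49
Sum = 182
Average = 182/6
= 30.33


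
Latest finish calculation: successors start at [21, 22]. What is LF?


LF = min of all successor start times
Successors start at: [21, 22]
LF = min(21, 22)
= 21


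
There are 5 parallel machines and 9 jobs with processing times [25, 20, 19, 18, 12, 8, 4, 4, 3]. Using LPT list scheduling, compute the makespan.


Jobs (LPT sorted): [25, 20, 19, 18, 12, 8, 4, 4, 3]
Machines: 5
  J=25 → Machine 1 (load: 0+25=25)
  J=20 → Machine 2 (load: 0+20=20)
  J=19 → Machine 3 (load: 0+19=19)
  J=18 → Machine 4 (load: 0+18=18)
  J=12 → Machine 5 (load: 0+12=12)
  J=8 → Machine 5 (load: 12+8=20)
  J=4 → Machine 4 (load: 18+4=22)
  J=4 → Machine 3 (load: 19+4=23)
  J=3 → Machine 2 (load: 20+3=23)
Machine loads: [25, 23, 23, 22, 20]
Makespan = max = 25 time units


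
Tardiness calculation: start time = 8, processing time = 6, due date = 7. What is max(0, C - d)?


Completion = start + processing = 8 + 6 = 14
Tardiness = max(0, C - d) = max(0, 14 - 7)
= max(0, 7)
= 7


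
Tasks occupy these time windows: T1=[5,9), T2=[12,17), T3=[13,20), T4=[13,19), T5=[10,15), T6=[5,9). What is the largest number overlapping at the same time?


Check each time point for overlaps:
  t=13: 4 tasks active (T2, T3, T4, T5)
Max concurrent = 4


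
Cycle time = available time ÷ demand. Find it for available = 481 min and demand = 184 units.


Cycle time = available time / demand
= 481 / 184
= 2.61 min/unit


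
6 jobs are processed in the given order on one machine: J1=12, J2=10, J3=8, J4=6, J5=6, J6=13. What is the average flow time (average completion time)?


Completion times:
  J1: completes at 12
  J2: completes at 22
  J3: completes at 30
  J4: completes at 36
  J5: completes at 42
  J6: completes at 55
Sum = 197
Average = 197/6
= 32.83


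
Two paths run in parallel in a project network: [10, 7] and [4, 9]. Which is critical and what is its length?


Path A: 10 + 7 = 17
Path B: 4 + 9 = 13
Critical path = longest = max(17, 13)
= 17 (Path A)


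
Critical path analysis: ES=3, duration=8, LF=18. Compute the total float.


EF = ES + duration = 3 + 8 = 11
LS = LF - duration = 18 - 8 = 10
Total Float = LF - EF = 18 - 11
(or LS - ES = 10 - 3)
= 7


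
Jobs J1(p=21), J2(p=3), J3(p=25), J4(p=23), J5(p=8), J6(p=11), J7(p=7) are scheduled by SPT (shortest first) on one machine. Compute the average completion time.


SPT order: J2 → J7 → J5 → J6 → J1 → J4 → J3
Completion times:
  J2: C=3
  J7: C=10
  J5: C=18
  J6: C=29
  J1: C=50
  J4: C=73
  J3: C=98
Sum = 281, n = 7
Mean flow = 281/7
= 40.14


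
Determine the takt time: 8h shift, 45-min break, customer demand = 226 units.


Available = 8×60 - 45 = 435 min
Takt time = 435 / 226
= 1.92 min/unit


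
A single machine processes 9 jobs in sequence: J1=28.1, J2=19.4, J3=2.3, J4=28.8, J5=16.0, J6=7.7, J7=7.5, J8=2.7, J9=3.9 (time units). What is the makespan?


Sequential makespan: sum all processing times
= 28.1 + 19.4 + 2.3 + 28.8 + 16.0 + 7.7 + 7.5 + 2.7 + 3.9
= 116.4 time units


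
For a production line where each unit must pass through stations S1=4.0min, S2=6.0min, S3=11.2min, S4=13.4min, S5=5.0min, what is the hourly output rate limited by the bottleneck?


Bottleneck = longest station time
Station times: [4.0, 6.0, 11.2, 13.4, 5.0]
Max = 13.4 min
Rate = 60 / 13.4
= 4.48 units/hour (bottleneck: 13.4min)


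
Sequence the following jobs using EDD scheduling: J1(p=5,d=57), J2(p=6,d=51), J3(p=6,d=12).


EDD: sort by earliest due date
  J3: d=12, p=6
  J2: d=51, p=6
  J1: d=57, p=5
Order: J3 → J2 → J1


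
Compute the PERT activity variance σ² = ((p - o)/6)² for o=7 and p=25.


σ² = ((p - o) / 6)² = (p - o)² / 36
= (25 - 7)² / 36
= 18² / 36
= 324 / 36
= 9.0000


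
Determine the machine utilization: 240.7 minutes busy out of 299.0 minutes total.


Utilization = busy / total × 100
= 240.7 / 299.0 × 100
= 80.5%


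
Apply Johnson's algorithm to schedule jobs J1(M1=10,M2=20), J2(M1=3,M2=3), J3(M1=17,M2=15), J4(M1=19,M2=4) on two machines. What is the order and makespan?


Johnson's rule:
Group 1 (M1≤M2, sort by M1): ['J2', 'J1']
Group 2 (M1>M2, sort desc M2): ['J3', 'J4']
Sequence: J2 → J1 → J3 → J4
Makespan calculation:
  J2: M1 done=3, M2 done=6
  J1: M1 done=13, M2 done=33
  J3: M1 done=30, M2 done=48
  J4: M1 done=49, M2 done=53
= Sequence: J2 → J1 → J3 → J4, Makespan: 53


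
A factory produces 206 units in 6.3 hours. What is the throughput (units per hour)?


Throughput = units / time
= 206 / 6.3
= 32.7 units/hour


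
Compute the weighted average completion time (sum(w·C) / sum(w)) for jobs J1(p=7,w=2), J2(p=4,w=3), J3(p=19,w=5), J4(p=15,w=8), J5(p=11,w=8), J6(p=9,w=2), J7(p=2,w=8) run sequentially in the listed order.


Completion times:
  J1: C=7, w×C=2×7=14
  J2: C=11, w×C=3×11=33
  J3: C=30, w×C=5×30=150
  J4: C=45, w×C=8×45=360
  J5: C=56, w×C=8×56=448
  J6: C=65, w×C=2×65=130
  J7: C=67, w×C=8×67=536
Sum w×C = 1671
Sum w = 36
Weighted avg = 1671/36
= 46.42


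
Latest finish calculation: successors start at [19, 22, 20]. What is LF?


LF = min of all successor start times
Successors start at: [19, 22, 20]
LF = min(19, 22, 20)
= 19


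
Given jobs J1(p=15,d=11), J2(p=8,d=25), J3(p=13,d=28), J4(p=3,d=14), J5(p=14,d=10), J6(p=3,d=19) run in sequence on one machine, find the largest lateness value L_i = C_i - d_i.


Lateness per job (L = C - d):
  J1: C=15, d=11, L=4
  J2: C=23, d=25, L=-2
  J3: C=36, d=28, L=8
  J4: C=39, d=14, L=25
  J5: C=53, d=10, L=43
  J6: C=56, d=19, L=37
Lmax = max(4, -2, 8, 25, 43, 37)
= 43


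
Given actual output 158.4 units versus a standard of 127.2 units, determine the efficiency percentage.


Efficiency = (actual / standard) × 100
= (158.4 / 127.2) × 100
= 124.5%


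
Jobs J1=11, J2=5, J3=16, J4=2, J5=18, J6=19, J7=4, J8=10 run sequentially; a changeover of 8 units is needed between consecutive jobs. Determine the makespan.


Makespan = Σ processing + (n-1) × setup
= (11 + 5 + 16 + 2 + 18 + 19 + 4 + 10) + (8-1)×8
= 85 + 56
= 141 time units


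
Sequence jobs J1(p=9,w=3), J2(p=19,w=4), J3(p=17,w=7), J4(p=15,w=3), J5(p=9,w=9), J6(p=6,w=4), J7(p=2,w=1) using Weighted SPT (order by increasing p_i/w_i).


WSPT (Smith's rule): sort by p/w ascending
  J5: p/w = 9/9 = 1.000
  J6: p/w = 6/4 = 1.500
  J7: p/w = 2/1 = 2.000
  J3: p/w = 17/7 = 2.429
  J1: p/w = 9/3 = 3.000
  J2: p/w = 19/4 = 4.750
  J4: p/w = 15/3 = 5.000
Order: J5 → J6 → J7 → J3 → J1 → J2 → J4


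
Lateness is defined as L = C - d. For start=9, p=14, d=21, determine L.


Completion = 9 + 14 = 23
Lateness = C - d = 23 - 21
= 2


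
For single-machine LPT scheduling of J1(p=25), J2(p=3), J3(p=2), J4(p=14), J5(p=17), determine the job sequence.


LPT: sort by longest processing time first
  J1: p=25
  J5: p=17
  J4: p=14
  J2: p=3
  J3: p=2
Order: J1 → J5 → J4 → J2 → J3


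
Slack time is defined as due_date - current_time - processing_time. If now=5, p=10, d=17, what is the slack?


Slack = due - current_time - processing
= 17 - 5 - 10
= 2


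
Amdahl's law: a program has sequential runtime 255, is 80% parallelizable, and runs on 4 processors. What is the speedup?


Amdahl's law: T_p = T × ((1-p) + p/N)
= 255 × ((1-0.8) + 0.8/4)
= 255 × (0.20 + 0.2000)
= 255 × 0.4000
= 102.00
Speedup = 255/102.00
= 2.50×


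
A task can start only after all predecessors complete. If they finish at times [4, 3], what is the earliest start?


ES = max of all predecessor completion times
Predecessors: [4, 3]
ES = max(4, 3)
= 4


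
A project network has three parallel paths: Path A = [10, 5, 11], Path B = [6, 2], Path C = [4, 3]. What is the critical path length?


Path A: 10 + 5 + 11 = 26
Path B: 6 + 2 = 8
Path C: 4 + 3 = 7
Critical path = longest = max(26, 8, 7)
= 26 (Path A)


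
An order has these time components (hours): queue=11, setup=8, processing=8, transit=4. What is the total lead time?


Lead time = queue + setup + processing + transit
= 11 + 8 + 8 + 4
= 31 hours


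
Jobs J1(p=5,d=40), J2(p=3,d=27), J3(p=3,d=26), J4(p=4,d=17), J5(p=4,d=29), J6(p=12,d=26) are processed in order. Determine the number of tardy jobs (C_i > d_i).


Completion vs due date:
  J1: C=5, d=40 → on time
  J2: C=8, d=27 → on time
  J3: C=11, d=26 → on time
  J4: C=15, d=17 → on time
  J5: C=19, d=29 → on time
  J6: C=31, d=26 → TARDY
Tardy jobs: J6
Count = 1


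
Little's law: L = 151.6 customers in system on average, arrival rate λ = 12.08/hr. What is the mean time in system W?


Little's law: L = λW → W = L / λ
= 151.6 / 12.08
= 12.55 hours


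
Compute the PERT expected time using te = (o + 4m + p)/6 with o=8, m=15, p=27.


te = (o + 4m + p) / 6
= (8 + 4×15 + 27) / 6
= (8 + 60 + 27) / 6
= 95 / 6
= 15.83


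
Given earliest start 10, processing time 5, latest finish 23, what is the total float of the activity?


EF = ES + duration = 10 + 5 = 15
LS = LF - duration = 23 - 5 = 18
Total Float = LF - EF = 23 - 15
(or LS - ES = 18 - 10)
= 8


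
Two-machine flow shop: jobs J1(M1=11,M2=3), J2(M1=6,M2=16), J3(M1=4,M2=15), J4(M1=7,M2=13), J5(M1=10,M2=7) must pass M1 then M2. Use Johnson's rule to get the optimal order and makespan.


Johnson's rule:
Group 1 (M1≤M2, sort by M1): ['J3', 'J2', 'J4']
Group 2 (M1>M2, sort desc M2): ['J5', 'J1']
Sequence: J3 → J2 → J4 → J5 → J1
Makespan calculation:
  J3: M1 done=4, M2 done=19
  J2: M1 done=10, M2 done=35
  J4: M1 done=17, M2 done=48
  J5: M1 done=27, M2 done=55
  J1: M1 done=38, M2 done=58
= Sequence: J3 → J2 → J4 → J5 → J1, Makespan: 58


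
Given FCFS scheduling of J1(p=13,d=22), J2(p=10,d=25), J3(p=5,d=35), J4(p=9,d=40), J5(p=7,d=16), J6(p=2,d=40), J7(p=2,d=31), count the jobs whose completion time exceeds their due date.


Completion vs due date:
  J1: C=13, d=22 → on time
  J2: C=23, d=25 → on time
  J3: C=28, d=35 → on time
  J4: C=37, d=40 → on time
  J5: C=44, d=16 → TARDY
  J6: C=46, d=40 → TARDY
  J7: C=48, d=31 → TARDY
Tardy jobs: J5, J6, J7
Count = 3


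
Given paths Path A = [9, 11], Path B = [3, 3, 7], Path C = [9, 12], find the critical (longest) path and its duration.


Path A: 9 + 11 = 20
Path B: 3 + 3 + 7 = 13
Path C: 9 + 12 = 21
Critical path = longest = max(20, 13, 21)
= 21 (Path C)


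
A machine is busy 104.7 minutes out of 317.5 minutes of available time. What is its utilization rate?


Utilization = busy / total × 100
= 104.7 / 317.5 × 100
= 33.0%


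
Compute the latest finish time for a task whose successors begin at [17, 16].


LF = min of all successor start times
Successors start at: [17, 16]
LF = min(17, 16)
= 16


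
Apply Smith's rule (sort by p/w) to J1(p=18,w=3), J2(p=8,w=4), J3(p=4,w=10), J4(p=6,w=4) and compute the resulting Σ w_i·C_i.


WSPT order (by p/w): J3 → J4 → J2 → J1
  J3: C=4, w·C=10×4=40
  J4: C=10, w·C=4×10=40
  J2: C=18, w·C=4×18=72
  J1: C=36, w·C=3×36=108
Σ w·C = 260
= 260


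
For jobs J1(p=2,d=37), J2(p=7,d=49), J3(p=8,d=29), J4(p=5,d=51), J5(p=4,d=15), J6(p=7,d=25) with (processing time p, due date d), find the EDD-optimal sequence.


EDD: sort by earliest due date
  J5: d=15, p=4
  J6: d=25, p=7
  J3: d=29, p=8
  J1: d=37, p=2
  J2: d=49, p=7
  J4: d=51, p=5
Order: J5 → J6 → J3 → J1 → J2 → J4


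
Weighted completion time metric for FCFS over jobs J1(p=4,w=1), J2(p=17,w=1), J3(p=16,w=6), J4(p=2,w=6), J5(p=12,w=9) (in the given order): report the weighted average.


Completion times:
  J1: C=4, w×C=1×4=4
  J2: C=21, w×C=1×21=21
  J3: C=37, w×C=6×37=222
  J4: C=39, w×C=6×39=234
  J5: C=51, w×C=9×51=459
Sum w×C = 940
Sum w = 23
Weighted avg = 940/23
= 40.87


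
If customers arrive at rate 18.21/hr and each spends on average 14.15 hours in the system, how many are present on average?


Little's law: L = λ × W
= 18.21 × 14.15
= 257.67


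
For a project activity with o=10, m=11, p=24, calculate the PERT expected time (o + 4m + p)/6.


te = (o + 4m + p) / 6
= (10 + 4×11 + 24) / 6
= (10 + 44 + 24) / 6
= 78 / 6
= 13.00


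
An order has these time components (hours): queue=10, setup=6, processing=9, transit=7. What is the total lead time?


Lead time = queue + setup + processing + transit
= 10 + 6 + 9 + 7
= 32 hours


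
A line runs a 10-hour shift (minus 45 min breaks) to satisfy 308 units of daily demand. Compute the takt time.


Available = 10×60 - 45 = 555 min
Takt time = 555 / 308
= 1.80 min/unit


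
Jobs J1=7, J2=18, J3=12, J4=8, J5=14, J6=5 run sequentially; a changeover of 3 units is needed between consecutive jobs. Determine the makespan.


Makespan = Σ processing + (n-1) × setup
= (7 + 18 + 12 + 8 + 14 + 5) + (6-1)×3
= 64 + 15
= 79 time units


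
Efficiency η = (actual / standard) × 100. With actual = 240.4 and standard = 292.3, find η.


Efficiency = (actual / standard) × 100
= (240.4 / 292.3) × 100
= 82.2%


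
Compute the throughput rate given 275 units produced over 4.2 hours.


Throughput = units / time
= 275 / 4.2
= 65.5 units/hour


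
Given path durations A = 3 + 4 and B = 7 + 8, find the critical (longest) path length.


Path A: 3 + 4 = 7
Path B: 7 + 8 = 15
Critical path = longest = max(7, 15)
= 15 (Path B)


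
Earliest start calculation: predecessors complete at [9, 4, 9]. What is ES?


ES = max of all predecessor completion times
Predecessors: [9, 4, 9]
ES = max(9, 4, 9)
= 9


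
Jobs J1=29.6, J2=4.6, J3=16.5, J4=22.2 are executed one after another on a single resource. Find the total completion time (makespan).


Sequential makespan: sum all processing times
= 29.6 + 4.6 + 16.5 + 22.2
= 72.9 time units


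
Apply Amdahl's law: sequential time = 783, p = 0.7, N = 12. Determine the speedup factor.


Amdahl's law: T_p = T × ((1-p) + p/N)
= 783 × ((1-0.7) + 0.7/12)
= 783 × (0.30 + 0.0583)
= 783 × 0.3583
= 280.58
Speedup = 783/280.58
= 2.79×


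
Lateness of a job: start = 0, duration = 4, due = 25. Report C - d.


Completion = 0 + 4 = 4
Lateness = C - d = 4 - 25
= -21


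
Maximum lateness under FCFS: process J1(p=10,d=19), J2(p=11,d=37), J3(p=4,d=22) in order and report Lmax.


Lateness per job (L = C - d):
  J1: C=10, d=19, L=-9
  J2: C=21, d=37, L=-16
  J3: C=25, d=22, L=3
Lmax = max(-9, -16, 3)
= 3


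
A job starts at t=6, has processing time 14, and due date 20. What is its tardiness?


Completion = start + processing = 6 + 14 = 20
Tardiness = max(0, C - d) = max(0, 20 - 20)
= max(0, 0)
= 0


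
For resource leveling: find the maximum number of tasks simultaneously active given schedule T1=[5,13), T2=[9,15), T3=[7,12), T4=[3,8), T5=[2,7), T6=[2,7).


Check each time point for overlaps:
  t=5: 4 tasks active (T1, T4, T5, T6)
Max concurrent = 4


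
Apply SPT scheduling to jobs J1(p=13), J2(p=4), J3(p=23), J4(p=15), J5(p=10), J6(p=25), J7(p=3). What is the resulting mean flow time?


SPT order: J7 → J2 → J5 → J1 → J4 → J3 → J6
Completion times:
  J7: C=3
  J2: C=7
  J5: C=17
  J1: C=30
  J4: C=45
  J3: C=68
  J6: C=93
Sum = 263, n = 7
Mean flow = 263/7
= 37.57


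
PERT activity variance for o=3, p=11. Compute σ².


σ² = ((p - o) / 6)² = (p - o)² / 36
= (11 - 3)² / 36
= 8² / 36
= 64 / 36
= 1.7778


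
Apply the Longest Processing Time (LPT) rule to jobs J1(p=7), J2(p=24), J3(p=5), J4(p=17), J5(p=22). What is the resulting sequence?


LPT: sort by longest processing time first
  J2: p=24
  J5: p=22
  J4: p=17
  J1: p=7
  J3: p=5
Order: J2 → J5 → J4 → J1 → J3


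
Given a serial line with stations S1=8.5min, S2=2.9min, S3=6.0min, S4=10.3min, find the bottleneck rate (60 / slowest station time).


Bottleneck = longest station time
Station times: [8.5, 2.9, 6.0, 10.3]
Max = 10.3 min
Rate = 60 / 10.3
= 5.83 units/hour (bottleneck: 10.3min)


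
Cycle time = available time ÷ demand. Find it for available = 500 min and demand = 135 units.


Cycle time = available time / demand
= 500 / 135
= 3.70 min/unit


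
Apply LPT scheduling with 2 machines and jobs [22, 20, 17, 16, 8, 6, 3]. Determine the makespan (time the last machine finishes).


Jobs (LPT sorted): [22, 20, 17, 16, 8, 6, 3]
Machines: 2
  J=22 → Machine 1 (load: 0+22=22)
  J=20 → Machine 2 (load: 0+20=20)
  J=17 → Machine 2 (load: 20+17=37)
  J=16 → Machine 1 (load: 22+16=38)
  J=8 → Machine 2 (load: 37+8=45)
  J=6 → Machine 1 (load: 38+6=44)
  J=3 → Machine 1 (load: 44+3=47)
Machine loads: [47, 45]
Makespan = max = 47 time units


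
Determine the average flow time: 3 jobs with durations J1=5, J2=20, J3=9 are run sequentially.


Completion times:
  J1: completes at 5
  J2: completes at 25
  J3: completes at 34
Sum = 64
Average = 64/3
= 21.33


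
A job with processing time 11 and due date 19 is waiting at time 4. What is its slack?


Slack = due - current_time - processing
= 19 - 4 - 11
= 4


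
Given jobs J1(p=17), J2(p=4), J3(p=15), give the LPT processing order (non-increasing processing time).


LPT: sort by longest processing time first
  J1: p=17
  J3: p=15
  J2: p=4
Order: J1 → J3 → J2


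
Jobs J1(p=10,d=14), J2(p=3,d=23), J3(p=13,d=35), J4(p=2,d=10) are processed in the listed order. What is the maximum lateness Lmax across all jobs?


Lateness per job (L = C - d):
  J1: C=10, d=14, L=-4
  J2: C=13, d=23, L=-10
  J3: C=26, d=35, L=-9
  J4: C=28, d=10, L=18
Lmax = max(-4, -10, -9, 18)
= 18


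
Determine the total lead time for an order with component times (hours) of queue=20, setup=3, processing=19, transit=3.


Lead time = queue + setup + processing + transit
= 20 + 3 + 19 + 3
= 45 hours


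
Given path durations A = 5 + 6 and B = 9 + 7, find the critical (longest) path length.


Path A: 5 + 6 = 11
Path B: 9 + 7 = 16
Critical path = longest = max(11, 16)
= 16 (Path B)


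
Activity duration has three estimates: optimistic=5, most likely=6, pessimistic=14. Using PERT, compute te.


te = (o + 4m + p) / 6
= (5 + 4×6 + 14) / 6
= (5 + 24 + 14) / 6
= 43 / 6
= 7.17


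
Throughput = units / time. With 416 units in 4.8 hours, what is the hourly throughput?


Throughput = units / time
= 416 / 4.8
= 86.7 units/hour


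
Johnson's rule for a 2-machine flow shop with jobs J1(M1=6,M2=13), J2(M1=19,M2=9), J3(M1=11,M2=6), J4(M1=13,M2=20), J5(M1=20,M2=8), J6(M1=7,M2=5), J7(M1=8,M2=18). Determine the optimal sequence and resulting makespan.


Johnson's rule:
Group 1 (M1≤M2, sort by M1): ['J1', 'J7', 'J4']
Group 2 (M1>M2, sort desc M2): ['J2', 'J5', 'J3', 'J6']
Sequence: J1 → J7 → J4 → J2 → J5 → J3 → J6
Makespan calculation:
  J1: M1 done=6, M2 done=19
  J7: M1 done=14, M2 done=37
  J4: M1 done=27, M2 done=57
  J2: M1 done=46, M2 done=66
  J5: M1 done=66, M2 done=74
  J3: M1 done=77, M2 done=83
  J6: M1 done=84, M2 done=89
= Sequence: J1 → J7 → J4 → J2 → J5 → J3 → J6, Makespan: 89


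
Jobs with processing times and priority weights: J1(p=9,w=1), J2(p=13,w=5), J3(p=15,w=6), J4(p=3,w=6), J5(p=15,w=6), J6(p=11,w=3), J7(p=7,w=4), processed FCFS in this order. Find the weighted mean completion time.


Completion times:
  J1: C=9, w×C=1×9=9
  J2: C=22, w×C=5×22=110
  J3: C=37, w×C=6×37=222
  J4: C=40, w×C=6×40=240
  J5: C=55, w×C=6×55=330
  J6: C=66, w×C=3×66=198
  J7: C=73, w×C=4×73=292
Sum w×C = 1401
Sum w = 31
Weighted avg = 1401/31
= 45.19


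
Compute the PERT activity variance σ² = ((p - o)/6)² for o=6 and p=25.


σ² = ((p - o) / 6)² = (p - o)² / 36
= (25 - 6)² / 36
= 19² / 36
= 361 / 36
= 10.0278


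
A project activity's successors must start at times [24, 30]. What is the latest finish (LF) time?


LF = min of all successor start times
Successors start at: [24, 30]
LF = min(24, 30)
= 24


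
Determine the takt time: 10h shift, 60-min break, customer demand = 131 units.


Available = 10×60 - 60 = 540 min
Takt time = 540 / 131
= 4.12 min/unit


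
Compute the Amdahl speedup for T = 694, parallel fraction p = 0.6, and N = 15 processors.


Amdahl's law: T_p = T × ((1-p) + p/N)
= 694 × ((1-0.6) + 0.6/15)
= 694 × (0.40 + 0.0400)
= 694 × 0.4400
= 305.36
Speedup = 694/305.36
= 2.27×


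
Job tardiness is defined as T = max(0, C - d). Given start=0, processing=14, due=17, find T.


Completion = start + processing = 0 + 14 = 14
Tardiness = max(0, C - d) = max(0, 14 - 17)
= max(0, -3)
= 0


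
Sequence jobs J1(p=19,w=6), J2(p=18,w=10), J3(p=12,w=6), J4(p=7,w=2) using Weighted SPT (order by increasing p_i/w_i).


WSPT (Smith's rule): sort by p/w ascending
  J2: p/w = 18/10 = 1.800
  J3: p/w = 12/6 = 2.000
  J1: p/w = 19/6 = 3.167
  J4: p/w = 7/2 = 3.500
Order: J2 → J3 → J1 → J4


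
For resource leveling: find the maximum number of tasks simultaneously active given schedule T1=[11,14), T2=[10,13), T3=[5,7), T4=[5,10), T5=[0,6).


Check each time point for overlaps:
  t=5: 3 tasks active (T3, T4, T5)
Max concurrent = 3


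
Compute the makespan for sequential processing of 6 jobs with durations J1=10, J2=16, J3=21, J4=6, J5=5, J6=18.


Sequential makespan: sum all processing times
= 10 + 16 + 21 + 6 + 5 + 18
= 76 time units
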